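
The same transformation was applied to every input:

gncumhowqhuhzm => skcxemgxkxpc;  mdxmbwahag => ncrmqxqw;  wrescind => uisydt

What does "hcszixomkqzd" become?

Looking at the pairs, the operation is to delete the first 2 characters, then shift every letter 10 places backward in the alphabet (wrapping around).
On "hcszixomkqzd": the first step gives "szixomkqzd", and the second then gives "ipynecagpt".

ipynecagpt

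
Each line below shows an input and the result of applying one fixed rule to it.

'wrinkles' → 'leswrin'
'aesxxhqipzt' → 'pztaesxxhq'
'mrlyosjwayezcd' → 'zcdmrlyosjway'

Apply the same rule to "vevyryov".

yovvevy

In each case the input is transformed by: move the last 3 characters to the front (rotate right by 3), then delete the last character.
For "vevyryov", step one produces "yovvevyr"; step two turns that into "yovvevy".
(Check on "aesxxhqipzt": → "pztaesxxhqi" → "pztaesxxhq" ✓)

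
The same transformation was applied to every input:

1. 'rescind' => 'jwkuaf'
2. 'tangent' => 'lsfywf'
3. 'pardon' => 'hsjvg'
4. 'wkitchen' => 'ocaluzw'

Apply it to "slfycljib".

Rule — delete the last character, then shift every letter 8 places backward in the alphabet (wrapping around).
For "slfycljib", step one produces "slfyclji"; step two turns that into "kdxqudba".
(Check on "rescind": → "rescin" → "jwkuaf" ✓)

kdxqudba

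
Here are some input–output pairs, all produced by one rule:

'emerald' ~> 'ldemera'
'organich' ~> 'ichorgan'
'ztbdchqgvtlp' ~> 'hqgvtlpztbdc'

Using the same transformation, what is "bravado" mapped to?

dobrava

The transformation: move the first 3 characters to the end (rotate left by 3), then move the first 2 characters to the end (rotate left by 2).
Working it through for "bravado": intermediate "vadobra", final "dobrava".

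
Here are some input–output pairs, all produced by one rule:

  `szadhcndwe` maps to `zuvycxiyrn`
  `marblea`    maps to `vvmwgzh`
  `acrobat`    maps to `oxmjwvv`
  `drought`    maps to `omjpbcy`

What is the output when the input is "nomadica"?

The pattern: shift every letter 5 places backward in the alphabet (wrapping around), then swap the first and last characters.
Applying both steps to "nomadica": "ijhvydxv", then "vjhvydxi".

vjhvydxi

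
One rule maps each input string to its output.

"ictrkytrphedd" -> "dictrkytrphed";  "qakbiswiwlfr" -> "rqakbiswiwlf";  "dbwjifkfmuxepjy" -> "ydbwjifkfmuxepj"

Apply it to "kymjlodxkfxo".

What's happening: move the last character to the front.
For "kymjlodxkfxo" the result is "okymjlodxkfx".

okymjlodxkfx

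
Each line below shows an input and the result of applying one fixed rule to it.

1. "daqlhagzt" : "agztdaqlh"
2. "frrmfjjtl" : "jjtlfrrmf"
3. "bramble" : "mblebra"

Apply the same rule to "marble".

In each case the input is transformed by: move the last 3 characters to the front (rotate right by 3), then move the last character to the front.
For "marble", step one produces "blemar"; step two turns that into "rblema".
(Check on "bramble": → "blebram" → "mblebra" ✓)

rblema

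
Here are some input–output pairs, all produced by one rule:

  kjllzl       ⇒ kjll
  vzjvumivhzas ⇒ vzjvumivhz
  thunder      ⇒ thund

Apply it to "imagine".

The transformation: delete the last 2 characters.
Doing the same to "imagine": "imagi".

imagi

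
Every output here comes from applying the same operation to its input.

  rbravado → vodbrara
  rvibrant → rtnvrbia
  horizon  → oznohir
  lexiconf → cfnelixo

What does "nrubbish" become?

bhsrnbui

Each output is the input with this applied: swap each adjacent pair of characters (1↔2, 3↔4, ...), then move the last 3 characters to the front (rotate right by 3).
"nrubbish" → "rnbuibhs" → "bhsrnbui".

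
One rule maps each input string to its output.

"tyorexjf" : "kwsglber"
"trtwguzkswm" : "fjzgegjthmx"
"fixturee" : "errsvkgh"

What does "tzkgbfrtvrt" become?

The rule is to move the last 3 characters to the front (rotate right by 3), then shift every letter 13 places forward in the alphabet (wrapping around) — i.e. ROT13.
For "tzkgbfrtvrt", step one produces "vrttzkgbfrt"; step two turns that into "ieggmxtoseg".

ieggmxtoseg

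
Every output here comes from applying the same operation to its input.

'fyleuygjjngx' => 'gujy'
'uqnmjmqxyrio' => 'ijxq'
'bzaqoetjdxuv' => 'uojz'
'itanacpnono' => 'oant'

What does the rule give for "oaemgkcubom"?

The transformation: keep one character in every 3, starting at position 2 (positions 2nd, 5th, 8th, ...), then swap the first and last characters.
On "oaemgkcubom": the first step gives "agum", and the second then gives "mgua".

mgua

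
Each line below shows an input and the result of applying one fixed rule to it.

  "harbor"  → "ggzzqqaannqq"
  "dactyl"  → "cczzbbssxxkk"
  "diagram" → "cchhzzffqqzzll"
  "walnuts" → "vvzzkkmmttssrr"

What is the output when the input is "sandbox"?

The pattern: double every character, then shift every letter 1 place backward in the alphabet (wrapping around).
Applying both steps to "sandbox": "ssaannddbbooxx", then "rrzzmmccaannww".

rrzzmmccaannww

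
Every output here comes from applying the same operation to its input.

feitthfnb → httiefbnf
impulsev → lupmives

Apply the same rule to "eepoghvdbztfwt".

tzbdvhgopeetwf

Looking at the pairs, the operation is to reverse the string, then move the first 3 characters to the end (rotate left by 3).
Applying that to "eepoghvdbztfwt" gives "tzbdvhgopeetwf".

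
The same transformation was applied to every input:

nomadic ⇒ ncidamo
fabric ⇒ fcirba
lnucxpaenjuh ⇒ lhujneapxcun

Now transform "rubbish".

In each case the input is transformed by: move the first character to the end, then reverse the string.
For "rubbish", step one produces "ubbishr"; step two turns that into "rhsibbu".

rhsibbu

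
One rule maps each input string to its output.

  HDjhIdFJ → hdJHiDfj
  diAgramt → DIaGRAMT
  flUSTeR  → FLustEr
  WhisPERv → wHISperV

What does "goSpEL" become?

GOsPel

The transformation: flip the case of every letter.
Doing the same to "goSpEL": "GOsPel".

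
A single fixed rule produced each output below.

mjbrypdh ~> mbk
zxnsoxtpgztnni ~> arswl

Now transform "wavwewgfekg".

dhij

The transformation: keep one character in every 3, starting at position 2 (positions 2nd, 5th, 8th, ...), then shift every letter 3 places forward in the alphabet (wrapping around).
"wavwewgfekg" → "dhij".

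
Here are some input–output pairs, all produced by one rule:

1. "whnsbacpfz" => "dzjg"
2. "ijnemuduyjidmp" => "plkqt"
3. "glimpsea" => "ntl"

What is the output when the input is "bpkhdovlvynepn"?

iocfw

The transformation: keep one character in every 3, starting at position 1 (positions 1st, 4th, 7th, ...), then shift every letter 7 places forward in the alphabet (wrapping around).
So "bpkhdovlvynepn" becomes "iocfw".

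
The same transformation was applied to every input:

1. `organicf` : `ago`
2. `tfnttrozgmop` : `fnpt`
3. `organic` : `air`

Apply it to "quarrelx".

aqu

In each case the input is transformed by: sort the characters into alphabetical order, then keep one character in every 3, starting at position 1 (positions 1st, 4th, 7th, ...).
So "quarrelx" becomes "aqu".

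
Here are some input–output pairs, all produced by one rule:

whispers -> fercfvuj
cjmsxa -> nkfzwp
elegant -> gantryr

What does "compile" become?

Looking at the pairs, the operation is to reverse the string, then shift every letter 13 places forward in the alphabet (wrapping around) — i.e. ROT13.
For "compile", step one produces "elipmoc"; step two turns that into "ryvczbp".

ryvczbp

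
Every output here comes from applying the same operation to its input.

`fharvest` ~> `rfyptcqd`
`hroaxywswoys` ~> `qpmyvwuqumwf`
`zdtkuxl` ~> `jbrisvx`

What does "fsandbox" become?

vqylbzmd

The transformation: shift every letter 2 places backward in the alphabet (wrapping around), then swap the first and last characters.
Starting from "fsandbox": after the first operation, "dqylbzmv"; after the second, "vqylbzmd".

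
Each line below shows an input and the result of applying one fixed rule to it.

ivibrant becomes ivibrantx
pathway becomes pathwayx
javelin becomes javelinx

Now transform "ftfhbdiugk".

Each output is the input with this applied: append "x".
Doing the same to "ftfhbdiugk": "ftfhbdiugkx".

ftfhbdiugkx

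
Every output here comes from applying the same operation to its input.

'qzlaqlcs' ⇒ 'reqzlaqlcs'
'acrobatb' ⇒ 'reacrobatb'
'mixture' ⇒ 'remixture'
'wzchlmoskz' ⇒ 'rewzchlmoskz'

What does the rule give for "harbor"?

The pattern: prepend "re".
Doing the same to "harbor": "reharbor".

reharbor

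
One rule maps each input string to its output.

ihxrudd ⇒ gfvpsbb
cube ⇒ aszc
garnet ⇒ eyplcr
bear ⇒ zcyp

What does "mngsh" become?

Rule — shift every letter 2 places backward in the alphabet (wrapping around).
So "mngsh" becomes "kleqf".

kleqf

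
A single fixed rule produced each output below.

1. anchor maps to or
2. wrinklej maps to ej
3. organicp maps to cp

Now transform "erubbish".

sh

The transformation: keep only the last 2 characters.
Doing the same to "erubbish": "sh".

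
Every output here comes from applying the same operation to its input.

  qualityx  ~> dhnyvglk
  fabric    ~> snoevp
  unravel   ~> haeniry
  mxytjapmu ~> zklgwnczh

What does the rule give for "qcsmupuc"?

dpfzhchp

In each case the input is transformed by: shift every letter 13 places forward in the alphabet (wrapping around) — i.e. ROT13.
On "qcsmupuc" that produces "dpfzhchp".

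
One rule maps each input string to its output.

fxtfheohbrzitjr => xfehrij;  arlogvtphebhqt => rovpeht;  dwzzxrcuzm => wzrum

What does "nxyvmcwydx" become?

xvcyx

The rule is to keep every other character starting from the second (positions 2nd, 4th, 6th, ...).
So "nxyvmcwydx" becomes "xvcyx".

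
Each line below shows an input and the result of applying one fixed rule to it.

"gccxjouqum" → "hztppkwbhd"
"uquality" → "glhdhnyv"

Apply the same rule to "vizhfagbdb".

qoivmusnto

What's happening: move the last 2 characters to the front (rotate right by 2), then shift every letter 13 places forward in the alphabet (wrapping around) — i.e. ROT13.
On "vizhfagbdb": the first step gives "dbvizhfagb", and the second then gives "qoivmusnto".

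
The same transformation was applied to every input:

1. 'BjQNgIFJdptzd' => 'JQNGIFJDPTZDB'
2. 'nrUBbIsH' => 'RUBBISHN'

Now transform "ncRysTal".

In each case the input is transformed by: move the first character to the end, then convert every letter to uppercase.
On "ncRysTal" that produces "CRYSTALN".

CRYSTALN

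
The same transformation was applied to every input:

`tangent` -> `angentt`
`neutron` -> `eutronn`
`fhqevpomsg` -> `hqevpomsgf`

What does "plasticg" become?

Each output is the input with this applied: move the first character to the end.
"plasticg" → "lasticgp".

lasticgp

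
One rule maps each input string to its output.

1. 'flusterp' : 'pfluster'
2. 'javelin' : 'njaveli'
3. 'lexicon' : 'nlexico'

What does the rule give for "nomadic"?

cnomadi

In each case the input is transformed by: move the last character to the front.
"nomadic" → "cnomadi".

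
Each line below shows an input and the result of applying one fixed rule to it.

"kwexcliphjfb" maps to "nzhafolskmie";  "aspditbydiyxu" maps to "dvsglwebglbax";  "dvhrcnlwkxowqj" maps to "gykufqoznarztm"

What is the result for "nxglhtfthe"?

qajokwiwkh

What's happening: shift every letter 3 places forward in the alphabet (wrapping around).
Applying that to "nxglhtfthe" gives "qajokwiwkh".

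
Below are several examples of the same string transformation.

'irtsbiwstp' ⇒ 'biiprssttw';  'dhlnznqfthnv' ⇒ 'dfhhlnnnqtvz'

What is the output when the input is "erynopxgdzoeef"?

deeefgnooprxyz

What's happening: sort the characters into alphabetical order.
Doing the same to "erynopxgdzoeef": "deeefgnooprxyz".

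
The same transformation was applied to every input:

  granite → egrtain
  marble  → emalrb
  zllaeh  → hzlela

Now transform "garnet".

Each output is the input with this applied: swap the first and last characters, then take characters alternately from the front and the back (1st, last, 2nd, 2nd-last, ...).
For "garnet", step one produces "tarneg"; step two turns that into "tgaern".

tgaern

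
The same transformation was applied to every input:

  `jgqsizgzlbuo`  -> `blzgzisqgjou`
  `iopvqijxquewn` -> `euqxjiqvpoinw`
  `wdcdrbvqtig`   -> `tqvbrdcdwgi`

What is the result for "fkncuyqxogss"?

Each output is the input with this applied: move the last 2 characters to the front (rotate right by 2), then reverse the string.
On "fkncuyqxogss": the first step gives "ssfkncuyqxog", and the second then gives "goxqyucnkfss".

goxqyucnkfss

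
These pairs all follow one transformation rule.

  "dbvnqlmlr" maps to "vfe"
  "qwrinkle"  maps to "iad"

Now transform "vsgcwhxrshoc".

The rule is to keep one character in every 3, starting at position 1 (positions 1st, 4th, 7th, ...), then shift every letter 8 places backward in the alphabet (wrapping around).
So "vsgcwhxrshoc" becomes "nupz".
(Check on "dbvnqlmlr": → "dnm" → "vfe" ✓)

nupz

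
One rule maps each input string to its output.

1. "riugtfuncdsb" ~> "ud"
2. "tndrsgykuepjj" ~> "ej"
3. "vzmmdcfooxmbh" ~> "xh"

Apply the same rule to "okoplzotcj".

oj

The pattern: keep one character in every 3, starting at position 1 (positions 1st, 4th, 7th, ...), then keep only the last 2 characters.
"okoplzotcj" → "opoj" → "oj".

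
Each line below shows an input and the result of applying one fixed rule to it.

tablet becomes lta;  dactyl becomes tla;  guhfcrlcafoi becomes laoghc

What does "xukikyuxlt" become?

In each case the input is transformed by: swap the front and back halves of the string, then keep every other character starting from the first (positions 1st, 3rd, 5th, ...).
For "xukikyuxlt", step one produces "yuxltxukik"; step two turns that into "yxtui".

yxtui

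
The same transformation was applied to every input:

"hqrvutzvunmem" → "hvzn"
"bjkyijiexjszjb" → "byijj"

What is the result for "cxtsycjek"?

What's happening: move the last character to the front, then keep one character in every 3, starting at position 2 (positions 2nd, 5th, 8th, ...).
Starting from "cxtsycjek": after the first operation, "kcxtsycje"; after the second, "csj".

csj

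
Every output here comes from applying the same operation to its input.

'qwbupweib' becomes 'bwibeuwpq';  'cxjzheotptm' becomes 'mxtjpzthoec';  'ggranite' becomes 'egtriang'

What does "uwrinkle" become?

Looking at the pairs, the operation is to take characters alternately from the front and the back (1st, last, 2nd, 2nd-last, ...), then move the first character to the end.
"uwrinkle" → "uewlrkin" → "ewlrkinu".

ewlrkinu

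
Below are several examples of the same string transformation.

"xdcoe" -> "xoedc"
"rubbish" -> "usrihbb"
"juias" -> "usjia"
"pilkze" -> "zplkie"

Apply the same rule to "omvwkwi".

Each output is the input with this applied: sort the characters into reverse alphabetical order.
On "omvwkwi" that produces "wwvomki".

wwvomki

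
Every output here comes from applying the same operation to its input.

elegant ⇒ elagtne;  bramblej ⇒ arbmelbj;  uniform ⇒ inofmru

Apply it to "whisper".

The pattern: move the first character to the end, then swap each adjacent pair of characters (1↔2, 3↔4, ...).
Applying both steps to "whisper": "hisperw", then "ihpsrew".

ihpsrew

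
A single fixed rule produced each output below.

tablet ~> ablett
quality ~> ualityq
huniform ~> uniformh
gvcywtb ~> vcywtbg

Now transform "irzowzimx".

rzowzimxi

Each output is the input with this applied: move the first character to the end.
So "irzowzimx" becomes "rzowzimxi".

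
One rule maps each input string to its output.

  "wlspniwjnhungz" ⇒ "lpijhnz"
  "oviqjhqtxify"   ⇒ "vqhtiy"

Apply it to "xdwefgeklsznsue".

degksnu

The rule is to keep every other character starting from the second (positions 2nd, 4th, 6th, ...).
For "xdwefgeklsznsue" the result is "degksnu".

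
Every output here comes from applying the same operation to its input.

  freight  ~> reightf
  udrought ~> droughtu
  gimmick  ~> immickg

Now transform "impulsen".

In each case the input is transformed by: move the first character to the end.
"impulsen" → "mpulseni".

mpulseni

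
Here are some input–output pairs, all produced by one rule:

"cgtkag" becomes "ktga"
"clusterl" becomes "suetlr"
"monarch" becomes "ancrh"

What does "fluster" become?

In each case the input is transformed by: swap each adjacent pair of characters (1↔2, 3↔4, ...), then delete the first 2 characters.
For "fluster", step one produces "lfsuetr"; step two turns that into "suetr".
(Check on "monarch": → "omancrh" → "ancrh" ✓)

suetr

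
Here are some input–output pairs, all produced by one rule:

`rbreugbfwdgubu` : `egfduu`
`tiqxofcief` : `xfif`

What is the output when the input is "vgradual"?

Each output is the input with this applied: keep every other character starting from the second (positions 2nd, 4th, 6th, ...), then delete the first character.
"vgradual" → "gaul" → "aul".

aul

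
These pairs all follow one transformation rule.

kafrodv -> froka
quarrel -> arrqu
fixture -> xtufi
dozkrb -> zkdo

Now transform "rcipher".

iphrc

Looking at the pairs, the operation is to delete the last 2 characters, then move the first 2 characters to the end (rotate left by 2).
Applying both steps to "rcipher": "rciph", then "iphrc".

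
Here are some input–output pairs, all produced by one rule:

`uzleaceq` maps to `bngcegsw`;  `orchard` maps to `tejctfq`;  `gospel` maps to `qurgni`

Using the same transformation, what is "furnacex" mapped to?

Rule — move the first character to the end, then shift every letter 2 places forward in the alphabet (wrapping around).
On "furnacex": the first step gives "urnacexf", and the second then gives "wtpcegzh".
(Check on "orchard": → "rchardo" → "tejctfq" ✓)

wtpcegzh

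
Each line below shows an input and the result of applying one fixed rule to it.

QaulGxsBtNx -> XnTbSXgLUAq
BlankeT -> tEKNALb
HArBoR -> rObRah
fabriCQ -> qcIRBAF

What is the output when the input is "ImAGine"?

In each case the input is transformed by: flip the case of every letter, then reverse the string.
Working it through for "ImAGine": intermediate "iMagINE", final "ENIgaMi".

ENIgaMi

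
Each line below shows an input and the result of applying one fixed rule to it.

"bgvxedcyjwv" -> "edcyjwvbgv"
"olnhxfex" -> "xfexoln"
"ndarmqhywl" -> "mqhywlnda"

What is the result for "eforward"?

The pattern: move the first 3 characters to the end (rotate left by 3), then delete the first character.
So "eforward" becomes "wardefo".

wardefo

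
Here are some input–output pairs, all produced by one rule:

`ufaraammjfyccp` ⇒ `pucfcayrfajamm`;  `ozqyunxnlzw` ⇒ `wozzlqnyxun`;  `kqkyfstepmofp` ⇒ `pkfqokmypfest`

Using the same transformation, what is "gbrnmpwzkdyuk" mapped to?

kgubyrdnkmzpw

The pattern: reverse the string, then take characters alternately from the front and the back (1st, last, 2nd, 2nd-last, ...).
On "gbrnmpwzkdyuk": the first step gives "kuydkzwpmnrbg", and the second then gives "kgubyrdnkmzpw".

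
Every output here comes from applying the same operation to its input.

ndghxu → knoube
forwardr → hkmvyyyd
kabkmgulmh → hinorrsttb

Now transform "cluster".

jlsyzab

The pattern: sort the characters into alphabetical order, then shift every letter 7 places forward in the alphabet (wrapping around).
On "cluster": the first step gives "celrstu", and the second then gives "jlsyzab".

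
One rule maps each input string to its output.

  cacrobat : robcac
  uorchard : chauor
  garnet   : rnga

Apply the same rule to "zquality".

What's happening: delete the last 2 characters, then swap the front and back halves of the string.
Working it through for "zquality": intermediate "zquali", final "alizqu".

alizqu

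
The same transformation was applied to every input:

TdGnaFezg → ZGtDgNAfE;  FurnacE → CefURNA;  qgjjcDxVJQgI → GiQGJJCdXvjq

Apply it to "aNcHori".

The rule is to move the last 2 characters to the front (rotate right by 2), then flip the case of every letter.
For "aNcHori", step one produces "riaNcHo"; step two turns that into "RIAnChO".

RIAnChO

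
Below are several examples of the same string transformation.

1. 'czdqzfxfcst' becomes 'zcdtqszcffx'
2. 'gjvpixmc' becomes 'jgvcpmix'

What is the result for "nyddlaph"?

What's happening: move the first character to the end, then take characters alternately from the front and the back (1st, last, 2nd, 2nd-last, ...).
"nyddlaph" → "yddlaphn" → "yndhdpla".

yndhdpla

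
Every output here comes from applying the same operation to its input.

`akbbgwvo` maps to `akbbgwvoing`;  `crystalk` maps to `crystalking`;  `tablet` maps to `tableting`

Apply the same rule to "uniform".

uniforming

The transformation: append "ing".
Applying that to "uniform" gives "uniforming".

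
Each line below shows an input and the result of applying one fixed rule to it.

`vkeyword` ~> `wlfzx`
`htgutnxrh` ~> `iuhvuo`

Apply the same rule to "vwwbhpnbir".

wxxciqo

Each output is the input with this applied: shift every letter 1 place forward in the alphabet (wrapping around), then delete the last 3 characters.
Applying both steps to "vwwbhpnbir": "wxxciqocjs", then "wxxciqo".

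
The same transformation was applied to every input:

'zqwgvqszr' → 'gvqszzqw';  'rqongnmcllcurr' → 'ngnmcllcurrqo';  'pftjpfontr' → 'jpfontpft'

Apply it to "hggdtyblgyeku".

The transformation: delete the last character, then move the first 3 characters to the end (rotate left by 3).
For "hggdtyblgyeku", step one produces "hggdtyblgyek"; step two turns that into "dtyblgyekhgg".

dtyblgyekhgg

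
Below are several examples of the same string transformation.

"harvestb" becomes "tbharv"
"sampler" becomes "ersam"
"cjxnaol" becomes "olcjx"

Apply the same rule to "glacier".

ergla

The transformation: move the last 2 characters to the front (rotate right by 2), then delete the last 2 characters.
Applying both steps to "glacier": "erglaci", then "ergla".
(Check on "sampler": → "ersampl" → "ersam" ✓)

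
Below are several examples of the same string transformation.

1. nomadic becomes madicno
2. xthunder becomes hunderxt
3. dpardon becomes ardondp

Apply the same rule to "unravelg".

What's happening: move the first 2 characters to the end (rotate left by 2).
So "unravelg" becomes "ravelgun".

ravelgun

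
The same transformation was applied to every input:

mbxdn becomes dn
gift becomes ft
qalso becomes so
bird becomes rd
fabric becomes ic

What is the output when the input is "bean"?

an

What's happening: keep only the last 2 characters.
So "bean" becomes "an".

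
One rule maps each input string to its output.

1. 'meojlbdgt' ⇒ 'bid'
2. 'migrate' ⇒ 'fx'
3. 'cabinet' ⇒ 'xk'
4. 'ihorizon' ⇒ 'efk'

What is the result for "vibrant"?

fx

Each output is the input with this applied: keep one character in every 3, starting at position 2 (positions 2nd, 5th, 8th, ...), then shift every letter 3 places backward in the alphabet (wrapping around).
Working it through for "vibrant": intermediate "ia", final "fx".
(Check on "meojlbdgt": → "elg" → "bid" ✓)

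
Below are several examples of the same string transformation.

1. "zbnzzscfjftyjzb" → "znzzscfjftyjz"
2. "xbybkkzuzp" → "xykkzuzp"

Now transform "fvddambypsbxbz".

fvddamypsxz

Rule — remove every "b".
"fvddambypsbxbz" → "fvddamypsxz".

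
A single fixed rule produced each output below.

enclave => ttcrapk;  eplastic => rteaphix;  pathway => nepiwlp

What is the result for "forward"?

sudglpg

What's happening: move the last character to the front, then shift every letter 11 places backward in the alphabet (wrapping around).
Working it through for "forward": intermediate "dforwar", final "sudglpg".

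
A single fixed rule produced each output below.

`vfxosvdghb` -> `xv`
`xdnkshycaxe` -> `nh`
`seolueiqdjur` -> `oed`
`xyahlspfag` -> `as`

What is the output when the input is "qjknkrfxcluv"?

krc

The pattern: delete the last 3 characters, then keep one character in every 3, starting at position 3 (positions 3rd, 6th, 9th, ...).
For "qjknkrfxcluv", step one produces "qjknkrfxc"; step two turns that into "krc".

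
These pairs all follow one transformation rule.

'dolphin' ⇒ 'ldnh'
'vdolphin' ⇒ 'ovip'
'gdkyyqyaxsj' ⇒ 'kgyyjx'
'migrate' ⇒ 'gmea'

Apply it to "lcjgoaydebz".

The pattern: keep every other character starting from the first (positions 1st, 3rd, 5th, ...), then swap each adjacent pair of characters (1↔2, 3↔4, ...).
"lcjgoaydebz" → "ljoyez" → "jlyoze".

jlyoze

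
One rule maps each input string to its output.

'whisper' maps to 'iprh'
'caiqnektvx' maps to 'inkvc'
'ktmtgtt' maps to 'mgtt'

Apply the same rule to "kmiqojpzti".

ioptk

In each case the input is transformed by: move the first 2 characters to the end (rotate left by 2), then keep every other character starting from the first (positions 1st, 3rd, 5th, ...).
"kmiqojpzti" → "iqojpztikm" → "ioptk".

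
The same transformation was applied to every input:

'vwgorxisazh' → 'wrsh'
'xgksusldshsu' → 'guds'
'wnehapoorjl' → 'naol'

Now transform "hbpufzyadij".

bfaj

In each case the input is transformed by: keep one character in every 3, starting at position 2 (positions 2nd, 5th, 8th, ...).
Doing the same to "hbpufzyadij": "bfaj".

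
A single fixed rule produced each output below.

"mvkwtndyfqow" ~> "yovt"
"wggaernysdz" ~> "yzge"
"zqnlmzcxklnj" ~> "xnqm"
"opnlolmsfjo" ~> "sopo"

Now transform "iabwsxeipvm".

In each case the input is transformed by: keep one character in every 3, starting at position 2 (positions 2nd, 5th, 8th, ...), then move the last 2 characters to the front (rotate right by 2).
On "iabwsxeipvm": the first step gives "asim", and the second then gives "imas".

imas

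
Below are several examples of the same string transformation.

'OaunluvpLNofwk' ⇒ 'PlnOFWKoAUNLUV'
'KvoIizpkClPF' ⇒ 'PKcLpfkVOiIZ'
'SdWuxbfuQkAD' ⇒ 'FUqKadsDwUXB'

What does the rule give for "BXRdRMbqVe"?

What's happening: flip the case of every letter, then swap the front and back halves of the string.
Starting from "BXRdRMbqVe": after the first operation, "bxrDrmBQvE"; after the second, "mBQvEbxrDr".

mBQvEbxrDr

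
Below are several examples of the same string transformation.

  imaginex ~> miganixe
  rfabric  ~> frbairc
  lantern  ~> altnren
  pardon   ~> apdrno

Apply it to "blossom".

lbsoosm

What's happening: swap each adjacent pair of characters (1↔2, 3↔4, ...).
So "blossom" becomes "lbsoosm".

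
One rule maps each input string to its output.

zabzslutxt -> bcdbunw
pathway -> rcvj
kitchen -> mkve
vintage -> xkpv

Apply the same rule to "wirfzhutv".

Looking at the pairs, the operation is to shift every letter 2 places forward in the alphabet (wrapping around), then delete the last 3 characters.
So "wirfzhutv" becomes "ykthbj".
(Check on "vintage": → "xkpvcig" → "xkpv" ✓)

ykthbj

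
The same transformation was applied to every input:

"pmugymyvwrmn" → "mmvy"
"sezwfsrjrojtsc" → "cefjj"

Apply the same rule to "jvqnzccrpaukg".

ruvz

The transformation: keep one character in every 3, starting at position 2 (positions 2nd, 5th, 8th, ...), then sort the characters into alphabetical order.
For "jvqnzccrpaukg", step one produces "vzru"; step two turns that into "ruvz".
(Check on "pmugymyvwrmn": → "myvm" → "mmvy" ✓)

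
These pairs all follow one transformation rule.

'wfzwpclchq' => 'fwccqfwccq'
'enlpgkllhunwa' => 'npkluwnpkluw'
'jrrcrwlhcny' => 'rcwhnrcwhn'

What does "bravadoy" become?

What's happening: keep every other character starting from the second (positions 2nd, 4th, 6th, ...), then write the whole string twice.
On "bravadoy" that produces "rvdyrvdy".

rvdyrvdy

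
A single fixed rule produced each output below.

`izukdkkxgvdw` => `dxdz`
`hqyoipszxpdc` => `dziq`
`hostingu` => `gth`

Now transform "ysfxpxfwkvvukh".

kvfxy

Looking at the pairs, the operation is to reverse the string, then keep one character in every 3, starting at position 2 (positions 2nd, 5th, 8th, ...).
Doing the same to "ysfxpxfwkvvukh": "kvfxy".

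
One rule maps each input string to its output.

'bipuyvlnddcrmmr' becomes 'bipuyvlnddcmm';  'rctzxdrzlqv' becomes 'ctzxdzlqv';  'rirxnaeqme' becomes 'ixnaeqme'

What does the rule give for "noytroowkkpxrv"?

The transformation: remove every "r".
On "noytroowkkpxrv" that produces "noytoowkkpxv".

noytoowkkpxv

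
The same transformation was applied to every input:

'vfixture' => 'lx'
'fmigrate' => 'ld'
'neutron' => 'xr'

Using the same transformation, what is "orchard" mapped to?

Rule — keep one character in every 3, starting at position 3 (positions 3rd, 6th, 9th, ...), then shift every letter 3 places forward in the alphabet (wrapping around).
"orchard" → "fu".

fu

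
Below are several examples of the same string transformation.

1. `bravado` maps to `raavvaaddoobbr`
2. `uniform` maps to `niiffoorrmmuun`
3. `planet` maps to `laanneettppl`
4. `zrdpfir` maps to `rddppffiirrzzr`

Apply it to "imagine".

maaggiinneeiim

In each case the input is transformed by: double every character, then move the first 3 characters to the end (rotate left by 3).
"imagine" → "iimmaaggiinnee" → "maaggiinneeiim".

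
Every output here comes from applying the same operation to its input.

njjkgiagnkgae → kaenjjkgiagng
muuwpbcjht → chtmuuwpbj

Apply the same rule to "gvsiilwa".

iwagvsil

Looking at the pairs, the operation is to move the last 3 characters to the front (rotate right by 3), then swap the first and last characters.
"gvsiilwa" → "lwagvsii" → "iwagvsil".
(Check on "njjkgiagnkgae": → "gaenjjkgiagnk" → "kaenjjkgiagng" ✓)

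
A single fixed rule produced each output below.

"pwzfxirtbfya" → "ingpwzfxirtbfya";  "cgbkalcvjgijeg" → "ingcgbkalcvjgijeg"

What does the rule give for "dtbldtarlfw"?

The transformation: prepend "ing".
Doing the same to "dtbldtarlfw": "ingdtbldtarlfw".

ingdtbldtarlfw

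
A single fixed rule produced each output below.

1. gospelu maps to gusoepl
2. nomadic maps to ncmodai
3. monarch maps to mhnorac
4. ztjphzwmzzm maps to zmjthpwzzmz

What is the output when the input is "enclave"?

The rule is to move the last character to the front, then swap each adjacent pair of characters (1↔2, 3↔4, ...).
"enclave" → "eenclav" → "eecnalv".

eecnalv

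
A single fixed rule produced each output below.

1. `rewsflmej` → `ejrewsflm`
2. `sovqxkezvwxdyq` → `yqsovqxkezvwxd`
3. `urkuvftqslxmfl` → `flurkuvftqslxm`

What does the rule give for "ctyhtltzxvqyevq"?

The transformation: move the last 2 characters to the front (rotate right by 2).
So "ctyhtltzxvqyevq" becomes "vqctyhtltzxvqye".

vqctyhtltzxvqye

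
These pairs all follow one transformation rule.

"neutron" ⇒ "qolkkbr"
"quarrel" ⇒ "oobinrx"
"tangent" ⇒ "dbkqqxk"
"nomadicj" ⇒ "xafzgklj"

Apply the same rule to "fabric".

ofzcxy

In each case the input is transformed by: move the first 3 characters to the end (rotate left by 3), then shift every letter 3 places backward in the alphabet (wrapping around).
Starting from "fabric": after the first operation, "ricfab"; after the second, "ofzcxy".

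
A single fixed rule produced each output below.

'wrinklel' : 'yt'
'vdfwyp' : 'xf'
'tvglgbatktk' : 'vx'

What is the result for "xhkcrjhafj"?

The pattern: shift every letter 2 places forward in the alphabet (wrapping around), then keep only the first 2 characters.
"xhkcrjhafj" → "zj".
(Check on "tvglgbatktk": → "vxinidcvmvm" → "vx" ✓)

zj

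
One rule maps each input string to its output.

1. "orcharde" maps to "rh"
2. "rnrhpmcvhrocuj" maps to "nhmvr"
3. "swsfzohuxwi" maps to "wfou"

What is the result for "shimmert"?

hm

Looking at the pairs, the operation is to delete the last 3 characters, then keep every other character starting from the second (positions 2nd, 4th, 6th, ...).
So "shimmert" becomes "hm".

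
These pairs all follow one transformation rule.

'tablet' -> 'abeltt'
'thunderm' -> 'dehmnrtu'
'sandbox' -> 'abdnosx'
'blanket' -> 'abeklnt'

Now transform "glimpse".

egilmps

Each output is the input with this applied: sort the characters into alphabetical order.
Doing the same to "glimpse": "egilmps".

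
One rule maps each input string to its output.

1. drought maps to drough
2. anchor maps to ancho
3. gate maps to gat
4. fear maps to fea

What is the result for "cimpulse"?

What's happening: delete the last character.
On "cimpulse" that produces "cimpuls".

cimpuls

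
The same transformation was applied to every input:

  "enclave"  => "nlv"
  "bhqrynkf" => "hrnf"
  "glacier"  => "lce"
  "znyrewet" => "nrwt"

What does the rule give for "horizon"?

Looking at the pairs, the operation is to keep every other character starting from the second (positions 2nd, 4th, 6th, ...).
For "horizon" the result is "oio".

oio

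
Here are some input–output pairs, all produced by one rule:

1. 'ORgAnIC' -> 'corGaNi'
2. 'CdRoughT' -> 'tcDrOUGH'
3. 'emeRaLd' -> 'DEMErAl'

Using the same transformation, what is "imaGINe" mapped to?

Rule — move the last character to the front, then flip the case of every letter.
"imaGINe" → "eimaGIN" → "EIMAgin".

EIMAgin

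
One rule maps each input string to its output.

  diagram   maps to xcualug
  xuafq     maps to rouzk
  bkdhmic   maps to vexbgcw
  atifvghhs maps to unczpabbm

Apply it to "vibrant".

In each case the input is transformed by: shift every letter 6 places backward in the alphabet (wrapping around).
Applying that to "vibrant" gives "pcvluhn".

pcvluhn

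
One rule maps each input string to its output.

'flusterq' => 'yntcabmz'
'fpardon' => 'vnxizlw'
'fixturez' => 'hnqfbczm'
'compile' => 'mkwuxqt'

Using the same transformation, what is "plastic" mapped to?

In each case the input is transformed by: move the last character to the front, then shift every letter 8 places forward in the alphabet (wrapping around).
Applying that to "plastic" gives "kxtiabq".

kxtiabq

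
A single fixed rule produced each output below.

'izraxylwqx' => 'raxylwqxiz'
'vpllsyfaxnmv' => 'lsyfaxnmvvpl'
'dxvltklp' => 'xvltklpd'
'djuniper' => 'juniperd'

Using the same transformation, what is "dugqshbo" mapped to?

ugqshbod

The rule is to swap the front and back halves of the string, then move the last 3 characters to the front (rotate right by 3).
Starting from "dugqshbo": after the first operation, "shbodugq"; after the second, "ugqshbod".
(Check on "izraxylwqx": → "ylwqxizrax" → "raxylwqxiz" ✓)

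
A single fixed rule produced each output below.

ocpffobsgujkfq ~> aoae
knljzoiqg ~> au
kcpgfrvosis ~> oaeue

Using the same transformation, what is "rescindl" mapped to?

The transformation: shift every letter 12 places forward in the alphabet (wrapping around), then keep only the vowels.
"rescindl" → "dqeouzpx" → "eou".
(Check on "kcpgfrvosis": → "wobsrdhaeue" → "oaeue" ✓)

eou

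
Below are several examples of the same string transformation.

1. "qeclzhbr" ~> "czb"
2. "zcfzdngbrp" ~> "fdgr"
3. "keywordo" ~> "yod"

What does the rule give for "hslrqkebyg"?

lqey

Looking at the pairs, the operation is to delete the first character, then keep every other character starting from the second (positions 2nd, 4th, 6th, ...).
"hslrqkebyg" → "slrqkebyg" → "lqey".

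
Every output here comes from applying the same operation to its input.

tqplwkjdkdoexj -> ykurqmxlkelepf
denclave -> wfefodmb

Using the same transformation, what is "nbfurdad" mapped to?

beocgvse

In each case the input is transformed by: move the last 2 characters to the front (rotate right by 2), then shift every letter 1 place forward in the alphabet (wrapping around).
Starting from "nbfurdad": after the first operation, "adnbfurd"; after the second, "beocgvse".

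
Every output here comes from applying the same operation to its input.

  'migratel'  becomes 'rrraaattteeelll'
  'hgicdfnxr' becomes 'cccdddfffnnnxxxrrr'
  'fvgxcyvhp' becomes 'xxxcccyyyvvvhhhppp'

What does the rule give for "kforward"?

rrrwwwaaarrrddd

Rule — delete the first 3 characters, then repeat every character 3 times.
Working it through for "kforward": intermediate "rward", final "rrrwwwaaarrrddd".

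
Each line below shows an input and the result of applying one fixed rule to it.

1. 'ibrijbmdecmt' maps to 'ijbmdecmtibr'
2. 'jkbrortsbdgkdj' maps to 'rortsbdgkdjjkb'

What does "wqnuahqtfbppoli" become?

uahqtfbppoliwqn

Rule — move the first 3 characters to the end (rotate left by 3).
So "wqnuahqtfbppoli" becomes "uahqtfbppoliwqn".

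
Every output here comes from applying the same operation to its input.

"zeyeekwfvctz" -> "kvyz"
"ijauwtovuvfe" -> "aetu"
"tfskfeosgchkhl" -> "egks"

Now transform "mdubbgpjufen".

gnuu

In each case the input is transformed by: keep one character in every 3, starting at position 3 (positions 3rd, 6th, 9th, ...), then sort the characters into alphabetical order.
On "mdubbgpjufen" that produces "gnuu".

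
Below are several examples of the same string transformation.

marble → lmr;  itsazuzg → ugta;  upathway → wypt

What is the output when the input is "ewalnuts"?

The rule is to swap the front and back halves of the string, then keep every other character starting from the second (positions 2nd, 4th, 6th, ...).
On "ewalnuts": the first step gives "nutsewal", and the second then gives "uswl".

uswl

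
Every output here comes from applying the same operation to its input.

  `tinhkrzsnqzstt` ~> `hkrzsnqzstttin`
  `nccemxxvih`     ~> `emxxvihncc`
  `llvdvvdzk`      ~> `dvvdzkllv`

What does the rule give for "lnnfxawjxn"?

fxawjxnlnn

Looking at the pairs, the operation is to move the first 3 characters to the end (rotate left by 3).
Applying that to "lnnfxawjxn" gives "fxawjxnlnn".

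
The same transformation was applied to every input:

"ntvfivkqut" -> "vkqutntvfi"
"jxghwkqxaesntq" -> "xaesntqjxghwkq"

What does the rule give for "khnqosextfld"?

extfldkhnqos

What's happening: swap the front and back halves of the string.
"khnqosextfld" → "extfldkhnqos".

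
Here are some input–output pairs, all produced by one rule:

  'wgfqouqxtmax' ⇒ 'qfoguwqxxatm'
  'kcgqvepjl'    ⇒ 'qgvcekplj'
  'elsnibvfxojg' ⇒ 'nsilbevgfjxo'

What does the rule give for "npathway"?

In each case the input is transformed by: move the first 3 characters to the end (rotate left by 3), then take characters alternately from the front and the back (1st, last, 2nd, 2nd-last, ...).
For "npathway" the result is "tahpwnay".

tahpwnay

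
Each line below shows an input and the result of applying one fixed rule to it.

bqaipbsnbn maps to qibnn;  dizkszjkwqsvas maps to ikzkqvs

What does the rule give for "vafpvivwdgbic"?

apiwgi

What's happening: keep every other character starting from the second (positions 2nd, 4th, 6th, ...).
So "vafpvivwdgbic" becomes "apiwgi".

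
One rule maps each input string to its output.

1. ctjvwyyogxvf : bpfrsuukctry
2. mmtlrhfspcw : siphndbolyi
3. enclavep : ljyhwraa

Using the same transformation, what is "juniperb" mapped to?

xqjelanf

Each output is the input with this applied: swap the first and last characters, then shift every letter 4 places backward in the alphabet (wrapping around).
So "juniperb" becomes "xqjelanf".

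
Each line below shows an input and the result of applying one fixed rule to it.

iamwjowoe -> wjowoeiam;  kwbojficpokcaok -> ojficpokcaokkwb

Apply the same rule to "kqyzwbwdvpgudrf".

zwbwdvpgudrfkqy

Looking at the pairs, the operation is to move the first 3 characters to the end (rotate left by 3).
Doing the same to "kqyzwbwdvpgudrf": "zwbwdvpgudrfkqy".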